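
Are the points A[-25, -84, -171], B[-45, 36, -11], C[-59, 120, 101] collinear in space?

AB = (-20, 120, 160), AC = (-34, 204, 272).
Each component of AC is 17/10 times the corresponding component of AB, so AC = 17/10·AB and the points are collinear.

Yes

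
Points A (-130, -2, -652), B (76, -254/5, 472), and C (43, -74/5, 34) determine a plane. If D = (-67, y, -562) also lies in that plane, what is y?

54/5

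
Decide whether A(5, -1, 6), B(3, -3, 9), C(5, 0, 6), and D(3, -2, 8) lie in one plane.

A normal to the plane through A, B, C is n = AB × AC = (-3, 0, -2).
The plane has equation n·P = -27. For D: n·D = -25.
-25 ≠ -27, so D is off the plane.

No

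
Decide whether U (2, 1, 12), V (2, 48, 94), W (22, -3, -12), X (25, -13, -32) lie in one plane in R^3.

Yes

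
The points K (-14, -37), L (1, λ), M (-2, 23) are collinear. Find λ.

The three points are collinear iff det[KL; KM] = 0.
This determinant is linear in λ: (-12)λ + (456) = 0, so λ = 38.

38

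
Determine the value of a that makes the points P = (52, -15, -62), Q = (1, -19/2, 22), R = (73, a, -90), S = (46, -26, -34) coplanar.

-43/2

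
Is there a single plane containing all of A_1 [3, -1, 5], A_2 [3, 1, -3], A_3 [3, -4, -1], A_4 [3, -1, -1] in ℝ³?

A normal to the plane through A_1, A_2, A_3 is n = A_1A_2 × A_1A_3 = (-36, 0, 0).
The plane has equation n·P = -108. For A_4: n·A_4 = -108.
Equal, so A_4 lies in the plane and all four are coplanar.

Yes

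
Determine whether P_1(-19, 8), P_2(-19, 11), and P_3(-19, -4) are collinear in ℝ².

Yes

P_1P_2 = (0, 3), P_1P_3 = (0, -12).
det[P_1P_2; P_1P_3] = (0)(-12) − (3)(0) = 0.
The determinant is zero, so the points are collinear.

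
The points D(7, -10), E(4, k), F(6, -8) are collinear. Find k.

Collinearity: (E − D) must be parallel to (F − D) = (-1, 2).
Cross-multiplying the components: (k − (-10))·(-1) = (-3)·(2).
Solving gives k = -4.

-4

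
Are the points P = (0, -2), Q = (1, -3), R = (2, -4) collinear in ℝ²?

PQ = (1, -1), PR = (2, -2).
det[PQ; PR] = (1)(-2) − (-1)(2) = 0.
The determinant is zero, so the points are collinear.

Yes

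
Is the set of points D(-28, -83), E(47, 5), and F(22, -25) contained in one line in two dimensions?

No

DE = (75, 88), DF = (50, 58).
Twice the signed area of △DEF is (75)(58) − (88)(50) = -50.
The area is nonzero, so the three points are not collinear.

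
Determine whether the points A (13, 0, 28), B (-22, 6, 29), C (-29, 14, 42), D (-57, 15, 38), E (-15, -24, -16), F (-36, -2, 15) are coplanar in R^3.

No

The plane through A, B, C has normal n = AB × AC = (70, 448, -238) and equation n·P = -5754.
Checking the remaining points: n·D = -6314, n·E = -7994, n·F = -6986.
Since n·D = -6314 ≠ -5754, D is off the plane and the points are not all coplanar.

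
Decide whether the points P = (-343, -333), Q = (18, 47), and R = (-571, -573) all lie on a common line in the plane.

Yes

PQ = (361, 380), PR = (-228, -240).
Twice the signed area of △PQR is (361)(-240) − (380)(-228) = 0.
The triangle is degenerate (zero area), so the points are collinear.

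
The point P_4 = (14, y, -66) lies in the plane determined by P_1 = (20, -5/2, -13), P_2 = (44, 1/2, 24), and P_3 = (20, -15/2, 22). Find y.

The plane through P_1, P_2, P_3 has equation 290x − 840y − 120z = 9460.
Substituting P_4: (-840)y + (11980) = 9460, so y = 3.

3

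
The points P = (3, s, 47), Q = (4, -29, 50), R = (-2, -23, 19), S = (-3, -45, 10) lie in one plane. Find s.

-15

Coplanarity ⇔ det[PQ; PR; PS] = 0.
Expanding, this is linear in s: (23)s + (345) = 0.
So s = -15.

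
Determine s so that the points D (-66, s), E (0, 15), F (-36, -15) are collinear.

Collinearity: (D − E) must be parallel to (F − E) = (-36, -30).
Cross-multiplying the components: (s − 15)·(-36) = (-66)·(-30).
Solving gives s = -40.

-40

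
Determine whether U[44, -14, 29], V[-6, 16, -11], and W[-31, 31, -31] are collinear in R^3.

UV = (-50, 30, -40), UW = (-75, 45, -60).
Each component of UW is 3/2 times the corresponding component of UV, so UW = 3/2·UV and the points are collinear.

Yes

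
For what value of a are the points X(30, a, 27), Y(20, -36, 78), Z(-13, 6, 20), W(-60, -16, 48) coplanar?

The points are coplanar iff XY · (XZ × XW) = 0.
Expanding, this is linear in a: (-3650)a + (7300) = 0.
So a = 2.

2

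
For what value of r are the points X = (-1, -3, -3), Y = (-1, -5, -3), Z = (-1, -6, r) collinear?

-3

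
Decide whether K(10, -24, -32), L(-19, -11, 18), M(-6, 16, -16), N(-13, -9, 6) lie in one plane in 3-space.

The four points are coplanar iff the 3×3 determinant with rows KL, KM, KN is zero.
Rows: (-29, 13, 50), (-16, 40, 16), (-23, 15, 38).
Expanding along the first row: (-29)(1280) − (13)(-240) + (50)(680) = 0.
Zero determinant ⇒ coplanar.

Yes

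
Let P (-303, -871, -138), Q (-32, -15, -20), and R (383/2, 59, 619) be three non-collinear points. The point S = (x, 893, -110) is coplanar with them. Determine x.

Coplanarity requires PQ · (PR × PS) = 0.
PQ = (271, 856, 118), PR = (989/2, 930, 757); the triple product is linear in x with coefficient 538252 and constant term -100653124.
Setting it to zero: x = 187.

187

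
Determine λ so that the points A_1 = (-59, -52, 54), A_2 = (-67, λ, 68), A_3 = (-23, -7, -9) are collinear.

-62

Direction A_1A_3 = (36, 45, -63). From the x-coordinate of A_2, the parameter along the line is τ = (-67 − (-59))/36 = -2/9.
Then λ = (-52) + (-2/9)·(45) = -62.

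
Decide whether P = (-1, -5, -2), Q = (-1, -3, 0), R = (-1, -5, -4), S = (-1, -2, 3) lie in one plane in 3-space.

The four points are coplanar iff the 3×3 determinant with rows PQ, PR, PS is zero.
Rows: (0, 2, 2), (0, 0, -2), (0, 3, 5).
Expanding along the first row: (0)(6) − (2)(0) + (2)(0) = 0.
Zero determinant ⇒ coplanar.

Yes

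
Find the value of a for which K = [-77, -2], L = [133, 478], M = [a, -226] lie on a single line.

-175

Collinearity: (M − K) must be parallel to (L − K) = (210, 480).
Cross-multiplying the components: (a − (-77))·(480) = (-224)·(210).
Solving gives a = -175.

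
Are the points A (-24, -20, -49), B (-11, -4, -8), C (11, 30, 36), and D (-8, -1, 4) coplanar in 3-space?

Yes

A normal to the plane through A, B, C is n = AB × AC = (-690, 330, 90).
The plane has equation n·P = 5550. For D: n·D = 5550.
Equal, so D lies in the plane and all four are coplanar.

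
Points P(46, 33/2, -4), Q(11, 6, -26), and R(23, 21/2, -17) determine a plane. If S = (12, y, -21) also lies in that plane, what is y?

9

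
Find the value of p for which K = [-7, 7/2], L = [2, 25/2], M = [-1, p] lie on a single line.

19/2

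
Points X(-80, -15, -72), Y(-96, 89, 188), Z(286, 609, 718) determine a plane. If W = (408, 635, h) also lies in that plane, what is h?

573

A normal to the plane is n = XY × XZ = (-80080, 107800, -48048).
W lies in the plane iff n · XW = 0.
This gives (-48048)h + (27531504) = 0, so h = 573.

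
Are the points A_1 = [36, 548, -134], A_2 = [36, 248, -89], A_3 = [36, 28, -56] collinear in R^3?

A_1A_2 = (0, -300, 45), A_1A_3 = (0, -520, 78).
A_1A_2 × A_1A_3 = (0, 0, 0).
The cross product vanishes, so the three points are collinear.

Yes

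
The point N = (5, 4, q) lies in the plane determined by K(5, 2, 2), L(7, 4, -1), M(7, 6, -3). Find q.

The plane through K, L, M has equation 2x + 4y + 4z = 26.
Substituting N: (4)q + (26) = 26, so q = 0.

0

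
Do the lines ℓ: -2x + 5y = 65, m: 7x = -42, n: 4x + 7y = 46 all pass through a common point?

No

Intersecting ℓ and m: solving the 2×2 system gives (x, y) = (-6, 53/5).
Substitute into n: (4)(-6) + (7)(53/5) = 251/5.
But n requires 46 ≠ 251/5, so the three lines have no common point.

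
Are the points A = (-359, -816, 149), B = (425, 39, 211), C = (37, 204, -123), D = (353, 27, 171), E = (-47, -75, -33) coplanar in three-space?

Yes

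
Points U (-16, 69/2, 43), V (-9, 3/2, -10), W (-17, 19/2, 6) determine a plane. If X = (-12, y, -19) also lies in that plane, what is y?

Coplanarity requires UV · (UW × UX) = 0.
UV = (7, -33, -53), UW = (-1, -25, -37); the triple product is linear in y with coefficient 312 and constant term 1716.
Setting it to zero: y = -11/2.

-11/2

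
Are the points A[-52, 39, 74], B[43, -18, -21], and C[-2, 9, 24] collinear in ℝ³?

AB = (95, -57, -95), AC = (50, -30, -50).
AB × AC = (0, 0, 0).
The cross product vanishes, so the three points are collinear.

Yes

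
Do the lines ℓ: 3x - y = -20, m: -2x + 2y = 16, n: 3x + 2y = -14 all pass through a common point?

Yes

Lines aᵢx + bᵢy = cᵢ with pairwise distinct directions are concurrent exactly when det[aᵢ bᵢ cᵢ] = 0.
Here the determinant is 0.
It vanishes, so the lines are concurrent at (-6, 2).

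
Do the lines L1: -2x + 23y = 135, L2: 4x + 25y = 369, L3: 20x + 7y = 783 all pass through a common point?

Intersecting L1 and L2: solving the 2×2 system gives (x, y) = (36, 9).
Substitute into L3: (20)(36) + (7)(9) = 783.
This equals 783, so (36, 9) lies on all three lines and they are concurrent.

Yes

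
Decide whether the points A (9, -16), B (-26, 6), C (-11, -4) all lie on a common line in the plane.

No

AB = (-35, 22), AC = (-20, 12).
If collinear, AC would be a scalar multiple of AB. But (-35)·(12) ≠ (22)·(-20) (difference 20), so they are not parallel; the points are not collinear.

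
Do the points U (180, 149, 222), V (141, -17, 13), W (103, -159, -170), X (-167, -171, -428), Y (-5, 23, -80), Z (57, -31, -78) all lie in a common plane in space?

No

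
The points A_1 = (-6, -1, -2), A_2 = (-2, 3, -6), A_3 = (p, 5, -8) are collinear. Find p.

0

Collinearity requires A_1A_2 × A_1A_3 = 0; each component is linear in p.
The y-component gives (-4)p + (0) = 0, so p = 0.
The remaining components then also vanish.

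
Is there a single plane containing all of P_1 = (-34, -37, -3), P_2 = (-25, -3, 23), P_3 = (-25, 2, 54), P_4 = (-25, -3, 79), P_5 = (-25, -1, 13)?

The plane through P_1, P_2, P_3 has normal n = P_1P_2 × P_1P_3 = (924, -279, 45) and equation n·P = -21228.
Checking the remaining points: n·P_4 = -18708, n·P_5 = -22236.
Since n·P_4 = -18708 ≠ -21228, P_4 is off the plane and the points are not all coplanar.

No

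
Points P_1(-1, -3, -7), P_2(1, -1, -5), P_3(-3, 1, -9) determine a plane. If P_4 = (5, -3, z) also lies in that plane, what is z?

-1

A normal to the plane is n = P_1P_2 × P_1P_3 = (-12, 0, 12).
P_4 lies in the plane iff n · P_1P_4 = 0.
This gives (12)z + (12) = 0, so z = -1.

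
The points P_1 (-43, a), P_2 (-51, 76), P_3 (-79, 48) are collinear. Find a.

84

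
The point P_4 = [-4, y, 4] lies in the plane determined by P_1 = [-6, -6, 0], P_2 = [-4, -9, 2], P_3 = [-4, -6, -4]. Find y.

Coplanarity requires P_1P_2 · (P_1P_3 × P_1P_4) = 0.
P_1P_2 = (2, -3, 2), P_1P_3 = (2, 0, -4); the triple product is linear in y with coefficient 12 and constant term 120.
Setting it to zero: y = -10.

-10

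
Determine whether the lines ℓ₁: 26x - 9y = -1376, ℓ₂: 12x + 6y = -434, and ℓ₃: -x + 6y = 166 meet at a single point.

Lines aᵢx + bᵢy = cᵢ with pairwise distinct directions are concurrent exactly when det[aᵢ bᵢ cᵢ] = 0.
Here the determinant is 294.
Nonzero, so no common point exists.

No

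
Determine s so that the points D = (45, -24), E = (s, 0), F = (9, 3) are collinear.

13

Collinearity: (E − D) must be parallel to (F − D) = (-36, 27).
Cross-multiplying the components: (s − 45)·(27) = (24)·(-36).
Solving gives s = 13.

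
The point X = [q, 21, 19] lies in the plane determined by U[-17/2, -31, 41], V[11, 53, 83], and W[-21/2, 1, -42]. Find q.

-1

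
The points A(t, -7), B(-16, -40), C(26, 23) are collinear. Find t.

6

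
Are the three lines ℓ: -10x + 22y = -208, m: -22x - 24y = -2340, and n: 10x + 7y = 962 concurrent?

Intersecting ℓ and m: solving the 2×2 system gives (x, y) = (78, 26).
Substitute into n: (10)(78) + (7)(26) = 962.
This equals 962, so (78, 26) lies on all three lines and they are concurrent.

Yes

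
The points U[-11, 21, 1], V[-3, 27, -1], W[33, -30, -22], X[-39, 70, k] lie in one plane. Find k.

18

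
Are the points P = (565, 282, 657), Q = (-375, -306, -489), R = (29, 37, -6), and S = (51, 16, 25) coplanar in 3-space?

No

The four points are coplanar iff the 3×3 determinant with rows PQ, PR, PS is zero.
Rows: (-940, -588, -1146), (-536, -245, -663), (-514, -266, -632).
Expanding along the first row: (-940)(-21518) − (-588)(-2030) + (-1146)(16646) = -43036.
Nonzero ⇒ not coplanar.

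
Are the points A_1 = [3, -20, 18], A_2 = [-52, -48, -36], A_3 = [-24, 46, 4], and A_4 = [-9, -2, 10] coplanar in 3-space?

A normal to the plane through A_1, A_2, A_3 is n = A_1A_2 × A_1A_3 = (3956, 688, -4386).
The plane has equation n·P = -80840. For A_4: n·A_4 = -80840.
Equal, so A_4 lies in the plane and all four are coplanar.

Yes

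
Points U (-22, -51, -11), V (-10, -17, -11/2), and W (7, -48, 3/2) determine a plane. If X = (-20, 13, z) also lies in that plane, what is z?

-19/2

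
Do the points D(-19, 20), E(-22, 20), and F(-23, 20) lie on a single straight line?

Yes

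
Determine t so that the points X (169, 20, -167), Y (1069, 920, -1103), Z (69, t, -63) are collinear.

-80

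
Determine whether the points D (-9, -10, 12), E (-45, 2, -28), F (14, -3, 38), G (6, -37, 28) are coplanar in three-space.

Yes

The four points are coplanar iff the 3×3 determinant with rows DE, DF, DG is zero.
Rows: (-36, 12, -40), (23, 7, 26), (15, -27, 16).
Expanding along the first row: (-36)(814) − (12)(-22) + (-40)(-726) = 0.
Zero determinant ⇒ coplanar.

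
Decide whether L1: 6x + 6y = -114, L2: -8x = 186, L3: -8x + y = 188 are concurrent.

Intersecting L1 and L2: solving the 2×2 system gives (x, y) = (-93/4, 17/4).
Substitute into L3: (-8)(-93/4) + (1)(17/4) = 761/4.
But L3 requires 188 ≠ 761/4, so the three lines have no common point.

No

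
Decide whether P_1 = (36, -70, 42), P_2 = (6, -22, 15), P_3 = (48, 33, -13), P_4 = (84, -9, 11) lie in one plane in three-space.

Yes

The four points are coplanar iff the 3×3 determinant with rows P_1P_2, P_1P_3, P_1P_4 is zero.
Rows: (-30, 48, -27), (12, 103, -55), (48, 61, -31).
Expanding along the first row: (-30)(162) − (48)(2268) + (-27)(-4212) = 0.
Zero determinant ⇒ coplanar.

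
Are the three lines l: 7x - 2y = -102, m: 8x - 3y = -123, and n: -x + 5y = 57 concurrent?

The three lines meet at one point iff the augmented coefficient matrix [aᵢ bᵢ cᵢ] has rank < 3, i.e. its determinant vanishes.
Here the determinant is 0.
It vanishes, so the lines are concurrent at (-12, 9).

Yes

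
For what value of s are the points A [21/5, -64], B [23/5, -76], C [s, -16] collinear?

Collinearity: (C − A) must be parallel to (B − A) = (2/5, -12).
Cross-multiplying the components: (s − 21/5)·(-12) = (48)·(2/5).
Solving gives s = 13/5.

13/5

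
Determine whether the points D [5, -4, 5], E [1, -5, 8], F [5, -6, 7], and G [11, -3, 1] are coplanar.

With D as base: DE = (-4, -1, 3), DF = (0, -2, 2), DG = (6, 1, -4).
DF × DG = (6, 12, 12).
DE · (DF × DG) = 0.
The scalar triple product vanishes, so the four points are coplanar.

Yes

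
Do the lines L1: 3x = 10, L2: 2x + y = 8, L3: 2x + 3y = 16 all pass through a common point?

Intersecting L1 and L2: solving the 2×2 system gives (x, y) = (10/3, 4/3).
Substitute into L3: (2)(10/3) + (3)(4/3) = 32/3.
But L3 requires 16 ≠ 32/3, so the three lines have no common point.

No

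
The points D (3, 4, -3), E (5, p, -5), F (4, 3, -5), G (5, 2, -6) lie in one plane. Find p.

Normal to plane DFG: n = (-1, -1, 0); plane equation n·P = -7.
Requiring n·E = -7: (-1)p + (-5) = -7.
So p = 2.

2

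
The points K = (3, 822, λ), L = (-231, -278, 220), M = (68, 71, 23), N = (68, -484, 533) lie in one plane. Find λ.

-694

The points are coplanar iff KL · (KM × KN) = 0.
Expanding, this is linear in λ: (165945)λ + (115165830) = 0.
So λ = -694.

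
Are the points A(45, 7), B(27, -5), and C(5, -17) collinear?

AB = (-18, -12), AC = (-40, -24).
If collinear, AC would be a scalar multiple of AB. But (-18)·(-24) ≠ (-12)·(-40) (difference -48), so they are not parallel; the points are not collinear.

No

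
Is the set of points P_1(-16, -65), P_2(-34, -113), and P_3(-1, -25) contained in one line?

Yes

P_1P_2 = (-18, -48), P_1P_3 = (15, 40).
Checking proportionality: P_1P_3 = -5/6·P_1P_2, so the vectors are parallel and the points are collinear.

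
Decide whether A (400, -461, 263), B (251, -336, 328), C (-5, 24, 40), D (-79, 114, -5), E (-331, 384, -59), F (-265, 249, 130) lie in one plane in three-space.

No

The plane through A, B, C has normal n = AB × AC = (-59400, -59552, -21640) and equation n·P = -1997848.
Checking the remaining points: n·D = -1988128, n·E = -1929808, n·F = -1900648.
Since n·D = -1988128 ≠ -1997848, D is off the plane and the points are not all coplanar.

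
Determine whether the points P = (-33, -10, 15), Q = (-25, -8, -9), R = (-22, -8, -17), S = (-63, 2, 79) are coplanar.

The four points are coplanar iff the 3×3 determinant with rows PQ, PR, PS is zero.
Rows: (8, 2, -24), (11, 2, -32), (-30, 12, 64).
Expanding along the first row: (8)(512) − (2)(-256) + (-24)(192) = 0.
Zero determinant ⇒ coplanar.

Yes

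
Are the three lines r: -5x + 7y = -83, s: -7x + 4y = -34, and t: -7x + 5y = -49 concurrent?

Intersecting r and s: solving the 2×2 system gives (x, y) = (-94/29, -411/29).
Substitute into t: (-7)(-94/29) + (5)(-411/29) = -1397/29.
But t requires -49 ≠ -1397/29, so the three lines have no common point.

No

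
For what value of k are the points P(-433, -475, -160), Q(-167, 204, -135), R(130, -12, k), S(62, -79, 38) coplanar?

63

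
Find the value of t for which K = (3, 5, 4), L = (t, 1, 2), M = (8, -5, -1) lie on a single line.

5

Collinearity requires KL × KM = 0; each component is linear in t.
The y-component gives (5)t + (-25) = 0, so t = 5.
The remaining components then also vanish.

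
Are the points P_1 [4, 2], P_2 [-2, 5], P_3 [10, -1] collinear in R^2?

Yes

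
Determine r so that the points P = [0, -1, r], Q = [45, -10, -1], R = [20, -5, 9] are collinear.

Collinearity requires PQ × PR = 0; each component is linear in r.
The x-component gives (5)r + (-85) = 0, so r = 17.
The remaining components then also vanish.

17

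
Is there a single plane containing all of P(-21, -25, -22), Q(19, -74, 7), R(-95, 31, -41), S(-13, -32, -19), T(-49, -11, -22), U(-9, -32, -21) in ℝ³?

Yes

The plane through P, Q, R has normal n = PQ × PR = (-693, -1386, -1386) and equation n·X = 79695.
Checking the remaining points: n·S = 79695, n·T = 79695, n·U = 79695.
All equal 79695, so all 6 points lie in one plane.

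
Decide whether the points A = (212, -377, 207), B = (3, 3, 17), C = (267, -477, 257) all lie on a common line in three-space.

AB = (-209, 380, -190), AC = (55, -100, 50).
AB × AC = (0, 0, 0).
The cross product vanishes, so the three points are collinear.

Yes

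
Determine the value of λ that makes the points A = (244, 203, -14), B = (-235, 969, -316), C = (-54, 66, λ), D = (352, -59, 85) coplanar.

Coplanarity ⇔ det[AB; AC; AD] = 0.
Expanding, this is linear in λ: (-42770)λ + (449085) = 0.
So λ = 21/2.

21/2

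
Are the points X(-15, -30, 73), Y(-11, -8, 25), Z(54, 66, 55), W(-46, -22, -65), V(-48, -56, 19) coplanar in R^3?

No

The plane through X, Y, Z has normal n = XY × XZ = (4212, -3240, -1134) and equation n·P = -48762.
Checking the remaining points: n·W = -48762, n·V = -42282.
Since n·V = -42282 ≠ -48762, V is off the plane and the points are not all coplanar.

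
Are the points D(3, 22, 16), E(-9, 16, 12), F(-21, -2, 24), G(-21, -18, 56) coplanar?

No

With D as base: DE = (-12, -6, -4), DF = (-24, -24, 8), DG = (-24, -40, 40).
DF × DG = (-640, 768, 384).
DE · (DF × DG) = 1536.
Since 1536 ≠ 0, the four points are not coplanar.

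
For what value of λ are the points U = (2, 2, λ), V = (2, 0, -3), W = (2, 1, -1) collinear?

1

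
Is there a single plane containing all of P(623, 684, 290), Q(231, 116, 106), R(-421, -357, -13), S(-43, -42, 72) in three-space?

The four points are coplanar iff the 3×3 determinant with rows PQ, PR, PS is zero.
Rows: (-392, -568, -184), (-1044, -1041, -303), (-666, -726, -218).
Expanding along the first row: (-392)(6960) − (-568)(25794) + (-184)(64638) = 29280.
Nonzero ⇒ not coplanar.

No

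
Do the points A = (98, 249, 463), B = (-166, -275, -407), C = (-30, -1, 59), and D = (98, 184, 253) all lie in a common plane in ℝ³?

No

With A as base: AB = (-264, -524, -870), AC = (-128, -250, -404), AD = (0, -65, -210).
AC × AD = (26240, -26880, 8320).
AB · (AC × AD) = -80640.
Since -80640 ≠ 0, the four points are not coplanar.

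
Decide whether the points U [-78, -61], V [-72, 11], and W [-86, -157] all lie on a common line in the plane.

Yes

UV = (6, 72), UW = (-8, -96).
Twice the signed area of △UVW is (6)(-96) − (72)(-8) = 0.
The triangle is degenerate (zero area), so the points are collinear.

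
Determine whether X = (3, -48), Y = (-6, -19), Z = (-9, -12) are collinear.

No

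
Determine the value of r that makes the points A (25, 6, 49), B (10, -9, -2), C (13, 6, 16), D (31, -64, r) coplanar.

The points are coplanar iff AB · (AC × AD) = 0.
Expanding, this is linear in r: (-180)r + (3600) = 0.
So r = 20.

20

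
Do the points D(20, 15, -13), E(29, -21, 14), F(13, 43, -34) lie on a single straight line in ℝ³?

Yes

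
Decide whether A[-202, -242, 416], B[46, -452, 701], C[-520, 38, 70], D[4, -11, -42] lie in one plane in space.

With A as base: AB = (248, -210, 285), AC = (-318, 280, -346), AD = (206, 231, -458).
AC × AD = (-48314, -216920, -131138).
AB · (AC × AD) = -3803002.
Since -3803002 ≠ 0, the four points are not coplanar.

No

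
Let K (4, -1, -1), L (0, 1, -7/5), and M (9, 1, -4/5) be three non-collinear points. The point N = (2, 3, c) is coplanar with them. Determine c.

-7/5

The plane through K, L, M has equation (6/5)x − (6/5)y − 18z = 24.
Substituting N: (-18)c + (-6/5) = 24, so c = -7/5.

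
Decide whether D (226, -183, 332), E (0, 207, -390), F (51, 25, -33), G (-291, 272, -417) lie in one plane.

Yes

A normal to the plane through D, E, F is n = DE × DF = (7826, 43860, 21242).
The plane has equation n·P = 794640. For G: n·G = 794640.
Equal, so G lies in the plane and all four are coplanar.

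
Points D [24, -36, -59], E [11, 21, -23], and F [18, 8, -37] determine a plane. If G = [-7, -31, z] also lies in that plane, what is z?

A normal to the plane is n = DE × DF = (-330, 70, -230).
G lies in the plane iff n · DG = 0.
This gives (-230)z + (-2990) = 0, so z = -13.

-13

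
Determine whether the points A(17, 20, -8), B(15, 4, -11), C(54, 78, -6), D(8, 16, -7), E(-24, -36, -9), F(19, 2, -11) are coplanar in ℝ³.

No

The plane through A, B, C has normal n = AB × AC = (142, -107, 476) and equation n·P = -3534.
Checking the remaining points: n·D = -3908, n·E = -3840, n·F = -2752.
Since n·D = -3908 ≠ -3534, D is off the plane and the points are not all coplanar.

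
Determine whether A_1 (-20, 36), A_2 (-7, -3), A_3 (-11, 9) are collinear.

Yes

A_1A_2 = (13, -39), A_1A_3 = (9, -27).
Checking proportionality: A_1A_3 = 9/13·A_1A_2, so the vectors are parallel and the points are collinear.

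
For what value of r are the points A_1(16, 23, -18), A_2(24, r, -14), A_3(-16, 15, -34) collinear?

25

Direction A_1A_3 = (-32, -8, -16). From the x-coordinate of A_2, the parameter along the line is τ = (24 − 16)/(-32) = -1/4.
Then r = 23 + (-1/4)·(-8) = 25.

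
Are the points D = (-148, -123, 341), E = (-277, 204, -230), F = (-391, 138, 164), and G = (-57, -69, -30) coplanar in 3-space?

With D as base: DE = (-129, 327, -571), DF = (-243, 261, -177), DG = (91, 54, -371).
DF × DG = (-87273, -106260, -36873).
DE · (DF × DG) = -2434320.
Since -2434320 ≠ 0, the four points are not coplanar.

No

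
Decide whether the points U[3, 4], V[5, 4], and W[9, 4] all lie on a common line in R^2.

UV = (2, 0), UW = (6, 0).
Checking proportionality: UW = 3·UV, so the vectors are parallel and the points are collinear.

Yes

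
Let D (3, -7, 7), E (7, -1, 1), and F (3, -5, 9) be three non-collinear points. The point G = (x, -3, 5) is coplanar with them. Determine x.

5

The plane through D, E, F has equation 24x − 8y + 8z = 184.
Substituting G: (24)x + (64) = 184, so x = 5.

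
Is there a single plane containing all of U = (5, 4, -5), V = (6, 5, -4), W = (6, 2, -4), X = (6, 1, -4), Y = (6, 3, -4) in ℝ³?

The plane through U, V, W has normal n = UV × UW = (3, 0, -3) and equation n·P = 30.
Checking the remaining points: n·X = 30, n·Y = 30.
All equal 30, so all 5 points lie in one plane.

Yes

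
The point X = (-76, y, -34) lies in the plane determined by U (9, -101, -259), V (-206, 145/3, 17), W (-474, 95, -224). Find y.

-43/3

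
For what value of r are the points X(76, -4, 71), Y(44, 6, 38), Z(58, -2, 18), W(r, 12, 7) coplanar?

22

The points are coplanar iff XY · (XZ × XW) = 0.
Expanding, this is linear in r: (-464)r + (10208) = 0.
So r = 22.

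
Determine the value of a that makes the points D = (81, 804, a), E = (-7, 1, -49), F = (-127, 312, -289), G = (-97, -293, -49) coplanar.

-225

The points are coplanar iff DE · (DF × DG) = 0.
Expanding, this is linear in a: (-63270)a + (-14235750) = 0.
So a = -225.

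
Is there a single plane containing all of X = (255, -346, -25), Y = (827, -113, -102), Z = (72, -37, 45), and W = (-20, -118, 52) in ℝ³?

No

With X as base: XY = (572, 233, -77), XZ = (-183, 309, 70), XW = (-275, 228, 77).
XZ × XW = (7833, -5159, 43251).
XY · (XZ × XW) = -51898.
Since -51898 ≠ 0, the four points are not coplanar.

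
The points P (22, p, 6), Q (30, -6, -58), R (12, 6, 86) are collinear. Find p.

-2/3

Direction QR = (-18, 12, 144). From the x-coordinate of P, the parameter along the line is τ = (22 − 30)/(-18) = 4/9.
Then p = (-6) + 4/9·(12) = -2/3.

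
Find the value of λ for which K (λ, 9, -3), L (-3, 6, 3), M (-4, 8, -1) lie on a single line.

-9/2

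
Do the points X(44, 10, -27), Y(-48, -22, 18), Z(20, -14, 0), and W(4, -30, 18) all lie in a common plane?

Yes

The four points are coplanar iff the 3×3 determinant with rows XY, XZ, XW is zero.
Rows: (-92, -32, 45), (-24, -24, 27), (-40, -40, 45).
Expanding along the first row: (-92)(0) − (-32)(0) + (45)(0) = 0.
Zero determinant ⇒ coplanar.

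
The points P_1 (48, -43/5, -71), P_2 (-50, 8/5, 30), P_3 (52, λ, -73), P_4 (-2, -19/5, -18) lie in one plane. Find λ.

Normal to plane P_1P_2P_4: n = (279/5, 144, 198/5); plane equation n·P = -6858/5.
Requiring n·P_3 = -6858/5: (144)λ + (54/5) = -6858/5.
So λ = -48/5.

-48/5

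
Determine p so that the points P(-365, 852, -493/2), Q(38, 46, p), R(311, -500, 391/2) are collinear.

Direction PR = (676, -1352, 442). From the x-coordinate of Q, the parameter along the line is τ = (38 − (-365))/676 = 31/52.
Then p = (-493/2) + 31/52·(442) = 17.

17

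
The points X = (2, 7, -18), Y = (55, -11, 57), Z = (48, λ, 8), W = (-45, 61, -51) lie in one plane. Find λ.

Normal to plane XYW: n = (-3456, -1776, 2016); plane equation n·P = -55632.
Requiring n·Z = -55632: (-1776)λ + (-149760) = -55632.
So λ = -53.

-53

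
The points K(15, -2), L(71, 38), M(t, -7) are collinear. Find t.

The three points are collinear iff det[KL; KM] = 0.
This determinant is linear in t: (-40)t + (320) = 0, so t = 8.

8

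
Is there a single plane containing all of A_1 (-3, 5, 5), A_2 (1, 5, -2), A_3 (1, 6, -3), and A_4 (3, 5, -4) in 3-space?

A normal to the plane through A_1, A_2, A_3 is n = A_1A_2 × A_1A_3 = (7, 4, 4).
The plane has equation n·P = 19. For A_4: n·A_4 = 25.
25 ≠ 19, so A_4 is off the plane.

No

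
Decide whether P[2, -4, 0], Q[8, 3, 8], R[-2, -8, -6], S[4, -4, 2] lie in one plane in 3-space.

No

With P as base: PQ = (6, 7, 8), PR = (-4, -4, -6), PS = (2, 0, 2).
PR × PS = (-8, -4, 8).
PQ · (PR × PS) = -12.
Since -12 ≠ 0, the four points are not coplanar.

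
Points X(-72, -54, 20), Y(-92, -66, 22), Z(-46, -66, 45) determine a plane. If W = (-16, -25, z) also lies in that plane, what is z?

19

The plane through X, Y, Z has equation −276x + 552y + 552z = 1104.
Substituting W: (552)z + (-9384) = 1104, so z = 19.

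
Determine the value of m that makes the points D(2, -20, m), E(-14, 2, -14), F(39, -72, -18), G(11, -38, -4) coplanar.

The points are coplanar iff DE · (DF × DG) = 0.
Expanding, this is linear in m: (270)m + (4320) = 0.
So m = -16.

-16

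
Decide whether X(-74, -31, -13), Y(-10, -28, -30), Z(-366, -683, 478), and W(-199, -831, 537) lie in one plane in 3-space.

No

A normal to the plane through X, Y, Z is n = XY × XZ = (-9611, -26460, -40852).
The plane has equation n·P = 2062550. For W: n·W = 1963325.
1963325 ≠ 2062550, so W is off the plane.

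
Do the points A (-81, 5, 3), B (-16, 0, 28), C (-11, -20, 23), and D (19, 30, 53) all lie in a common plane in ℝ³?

Yes

With A as base: AB = (65, -5, 25), AC = (70, -25, 20), AD = (100, 25, 50).
AC × AD = (-1750, -1500, 4250).
AB · (AC × AD) = 0.
The scalar triple product vanishes, so the four points are coplanar.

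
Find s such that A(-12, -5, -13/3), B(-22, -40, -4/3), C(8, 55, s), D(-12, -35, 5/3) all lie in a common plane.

Normal to plane ABD: n = (-120, 60, 300); plane equation n·P = -160.
Requiring n·C = -160: (300)s + (2340) = -160.
So s = -25/3.

-25/3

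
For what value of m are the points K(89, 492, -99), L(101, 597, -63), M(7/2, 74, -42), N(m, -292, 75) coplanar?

-84

The points are coplanar iff KL · (KM × KN) = 0.
Expanding, this is linear in m: (21033)m + (1766772) = 0.
So m = -84.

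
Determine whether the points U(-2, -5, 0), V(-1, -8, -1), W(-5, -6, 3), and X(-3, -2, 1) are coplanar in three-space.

A normal to the plane through U, V, W is n = UV × UW = (-10, 0, -10).
The plane has equation n·P = 20. For X: n·X = 20.
Equal, so X lies in the plane and all four are coplanar.

Yes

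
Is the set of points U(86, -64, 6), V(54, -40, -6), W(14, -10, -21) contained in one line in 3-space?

Yes

UV = (-32, 24, -12), UW = (-72, 54, -27).
Each component of UW is 9/4 times the corresponding component of UV, so UW = 9/4·UV and the points are collinear.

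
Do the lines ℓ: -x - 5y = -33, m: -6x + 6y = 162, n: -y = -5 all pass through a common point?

Lines aᵢx + bᵢy = cᵢ with pairwise distinct directions are concurrent exactly when det[aᵢ bᵢ cᵢ] = 0.
Here the determinant is -180.
Nonzero, so no common point exists.

No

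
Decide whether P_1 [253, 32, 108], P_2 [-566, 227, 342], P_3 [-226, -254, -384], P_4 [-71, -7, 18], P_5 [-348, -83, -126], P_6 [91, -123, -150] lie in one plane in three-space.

Yes

The plane through P_1, P_2, P_3 has normal n = P_1P_2 × P_1P_3 = (-29016, -515034, 327639) and equation n·P = 11562876.
Checking the remaining points: n·P_4 = 11562876, n·P_5 = 11562876, n·P_6 = 11562876.
All equal 11562876, so all 6 points lie in one plane.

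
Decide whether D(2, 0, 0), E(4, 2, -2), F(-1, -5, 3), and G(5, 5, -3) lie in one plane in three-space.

With D as base: DE = (2, 2, -2), DF = (-3, -5, 3), DG = (3, 5, -3).
DF × DG = (0, 0, 0).
DE · (DF × DG) = 0.
The scalar triple product vanishes, so the four points are coplanar.

Yes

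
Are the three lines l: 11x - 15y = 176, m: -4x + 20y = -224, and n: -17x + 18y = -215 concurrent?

Yes

Lines aᵢx + bᵢy = cᵢ with pairwise distinct directions are concurrent exactly when det[aᵢ bᵢ cᵢ] = 0.
Here the determinant is 0.
It vanishes, so the lines are concurrent at (1, -11).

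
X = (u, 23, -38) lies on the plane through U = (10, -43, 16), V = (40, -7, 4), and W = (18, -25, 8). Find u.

-47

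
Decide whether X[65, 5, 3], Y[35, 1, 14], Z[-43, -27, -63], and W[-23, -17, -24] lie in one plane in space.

No

A normal to the plane through X, Y, Z is n = XY × XZ = (616, -3168, 528).
The plane has equation n·P = 25784. For W: n·W = 27016.
27016 ≠ 25784, so W is off the plane.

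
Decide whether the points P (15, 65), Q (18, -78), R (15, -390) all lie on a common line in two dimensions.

PQ = (3, -143), PR = (0, -455).
Twice the signed area of △PQR is (3)(-455) − (-143)(0) = -1365.
The area is nonzero, so the three points are not collinear.

No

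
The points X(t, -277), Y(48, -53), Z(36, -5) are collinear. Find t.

Collinearity: (X − Y) must be parallel to (Z − Y) = (-12, 48).
Cross-multiplying the components: (t − 48)·(48) = (-224)·(-12).
Solving gives t = 104.

104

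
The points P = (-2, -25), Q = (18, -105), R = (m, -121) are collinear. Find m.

22

The three points are collinear iff det[PQ; PR] = 0.
This determinant is linear in m: (80)m + (-1760) = 0, so m = 22.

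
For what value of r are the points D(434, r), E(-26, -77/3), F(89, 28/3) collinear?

343/3

Collinearity: (D − E) must be parallel to (F − E) = (115, 35).
Cross-multiplying the components: (r − (-77/3))·(115) = (460)·(35).
Solving gives r = 343/3.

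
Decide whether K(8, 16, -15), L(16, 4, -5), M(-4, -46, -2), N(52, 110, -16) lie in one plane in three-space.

Yes

The four points are coplanar iff the 3×3 determinant with rows KL, KM, KN is zero.
Rows: (8, -12, 10), (-12, -62, 13), (44, 94, -1).
Expanding along the first row: (8)(-1160) − (-12)(-560) + (10)(1600) = 0.
Zero determinant ⇒ coplanar.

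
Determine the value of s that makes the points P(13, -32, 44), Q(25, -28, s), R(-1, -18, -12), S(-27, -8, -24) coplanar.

Normal to plane PRS: n = (392, 1288, 224); plane equation n·X = -26264.
Requiring n·Q = -26264: (224)s + (-26264) = -26264.
So s = 0.

0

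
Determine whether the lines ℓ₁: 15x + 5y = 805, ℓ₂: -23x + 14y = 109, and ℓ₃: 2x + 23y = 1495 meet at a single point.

The three lines meet at one point iff the augmented coefficient matrix [aᵢ bᵢ cᵢ] has rank < 3, i.e. its determinant vanishes.
Here the determinant is 975.
Nonzero, so no common point exists.

No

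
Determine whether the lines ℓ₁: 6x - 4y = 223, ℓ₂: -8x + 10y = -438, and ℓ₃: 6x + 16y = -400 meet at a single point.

No

Intersecting ℓ₁ and ℓ₂: solving the 2×2 system gives (x, y) = (239/14, -211/7).
Substitute into ℓ₃: (6)(239/14) + (16)(-211/7) = -2659/7.
But ℓ₃ requires -400 ≠ -2659/7, so the three lines have no common point.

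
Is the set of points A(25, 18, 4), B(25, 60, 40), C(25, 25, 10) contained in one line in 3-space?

Yes

AB = (0, 42, 36), AC = (0, 7, 6).
AB × AC = (0, 0, 0).
The cross product vanishes, so the three points are collinear.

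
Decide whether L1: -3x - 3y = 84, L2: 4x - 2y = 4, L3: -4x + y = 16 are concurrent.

No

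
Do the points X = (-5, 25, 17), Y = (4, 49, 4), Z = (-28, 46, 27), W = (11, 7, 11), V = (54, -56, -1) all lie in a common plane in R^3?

Yes

The plane through X, Y, Z has normal n = XY × XZ = (513, 209, 741) and equation n·P = 15257.
Checking the remaining points: n·W = 15257, n·V = 15257.
All equal 15257, so all 5 points lie in one plane.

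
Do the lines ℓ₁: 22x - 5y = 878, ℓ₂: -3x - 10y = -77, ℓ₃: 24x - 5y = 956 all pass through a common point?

Intersecting ℓ₁ and ℓ₂: solving the 2×2 system gives (x, y) = (39, -4).
Substitute into ℓ₃: (24)(39) + (-5)(-4) = 956.
This equals 956, so (39, -4) lies on all three lines and they are concurrent.

Yes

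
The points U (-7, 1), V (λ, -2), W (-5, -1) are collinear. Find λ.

The three points are collinear iff det[UV; UW] = 0.
This determinant is linear in λ: (-2)λ + (-8) = 0, so λ = -4.

-4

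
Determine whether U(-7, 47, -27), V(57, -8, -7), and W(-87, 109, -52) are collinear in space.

No

UV = (64, -55, 20), UW = (-80, 62, -25).
Comparing components 2 and 3: (-55)(-25) − (20)(62) = 135 ≠ 0, so UV and UW are not parallel and the points are not collinear.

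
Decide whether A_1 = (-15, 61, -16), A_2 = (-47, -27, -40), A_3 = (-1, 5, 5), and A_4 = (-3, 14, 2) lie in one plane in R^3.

No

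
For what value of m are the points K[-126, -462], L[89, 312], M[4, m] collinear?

6

Collinearity: (M − K) must be parallel to (L − K) = (215, 774).
Cross-multiplying the components: (m − (-462))·(215) = (130)·(774).
Solving gives m = 6.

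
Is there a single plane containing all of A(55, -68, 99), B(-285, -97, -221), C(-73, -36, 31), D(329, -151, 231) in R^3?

The four points are coplanar iff the 3×3 determinant with rows AB, AC, AD is zero.
Rows: (-340, -29, -320), (-128, 32, -68), (274, -83, 132).
Expanding along the first row: (-340)(-1420) − (-29)(1736) + (-320)(1856) = -60776.
Nonzero ⇒ not coplanar.

No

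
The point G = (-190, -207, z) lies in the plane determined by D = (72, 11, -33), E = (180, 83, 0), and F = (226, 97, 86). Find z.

The plane through D, E, F has equation 5730x − 7770y − 1800z = 386490.
Substituting G: (-1800)z + (519690) = 386490, so z = 74.

74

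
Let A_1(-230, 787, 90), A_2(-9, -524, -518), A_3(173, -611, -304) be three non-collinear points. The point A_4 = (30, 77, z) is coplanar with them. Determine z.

A normal to the plane is n = A_1A_2 × A_1A_3 = (-333450, -157950, 219375).
A_4 lies in the plane iff n · A_1A_4 = 0.
This gives (219375)z + (5703750) = 0, so z = -26.

-26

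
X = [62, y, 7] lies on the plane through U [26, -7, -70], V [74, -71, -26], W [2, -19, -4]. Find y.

-77

A normal to the plane is n = UV × UW = (-3696, -4224, -2112).
X lies in the plane iff n · UX = 0.
This gives (-4224)y + (-325248) = 0, so y = -77.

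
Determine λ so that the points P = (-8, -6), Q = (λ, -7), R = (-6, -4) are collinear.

-9

The three points are collinear iff det[PQ; PR] = 0.
This determinant is linear in λ: (2)λ + (18) = 0, so λ = -9.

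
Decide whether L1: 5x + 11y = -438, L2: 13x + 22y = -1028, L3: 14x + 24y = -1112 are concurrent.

No

Lines aᵢx + bᵢy = cᵢ with pairwise distinct directions are concurrent exactly when det[aᵢ bᵢ cᵢ] = 0.
Here the determinant is -8.
Nonzero, so no common point exists.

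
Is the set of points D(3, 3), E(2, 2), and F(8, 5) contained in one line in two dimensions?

No

DE = (-1, -1), DF = (5, 2).
det[DE; DF] = (-1)(2) − (-1)(5) = 3.
The determinant is nonzero, so they are not collinear.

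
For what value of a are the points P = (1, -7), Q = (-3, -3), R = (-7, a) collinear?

1

The three points are collinear iff det[PQ; PR] = 0.
This determinant is linear in a: (-4)a + (4) = 0, so a = 1.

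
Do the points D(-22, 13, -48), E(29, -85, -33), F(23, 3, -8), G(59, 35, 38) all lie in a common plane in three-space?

Yes

With D as base: DE = (51, -98, 15), DF = (45, -10, 40), DG = (81, 22, 86).
DF × DG = (-1740, -630, 1800).
DE · (DF × DG) = 0.
The scalar triple product vanishes, so the four points are coplanar.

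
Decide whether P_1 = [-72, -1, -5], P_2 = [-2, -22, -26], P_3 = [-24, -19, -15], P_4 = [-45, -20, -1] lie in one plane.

No

The four points are coplanar iff the 3×3 determinant with rows P_1P_2, P_1P_3, P_1P_4 is zero.
Rows: (70, -21, -21), (48, -18, -10), (27, -19, 4).
Expanding along the first row: (70)(-262) − (-21)(462) + (-21)(-426) = 308.
Nonzero ⇒ not coplanar.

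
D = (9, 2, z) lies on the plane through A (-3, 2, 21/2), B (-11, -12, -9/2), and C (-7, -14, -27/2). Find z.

A normal to the plane is n = AB × AC = (96, -132, 72).
D lies in the plane iff n · AD = 0.
This gives (72)z + (396) = 0, so z = -11/2.

-11/2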